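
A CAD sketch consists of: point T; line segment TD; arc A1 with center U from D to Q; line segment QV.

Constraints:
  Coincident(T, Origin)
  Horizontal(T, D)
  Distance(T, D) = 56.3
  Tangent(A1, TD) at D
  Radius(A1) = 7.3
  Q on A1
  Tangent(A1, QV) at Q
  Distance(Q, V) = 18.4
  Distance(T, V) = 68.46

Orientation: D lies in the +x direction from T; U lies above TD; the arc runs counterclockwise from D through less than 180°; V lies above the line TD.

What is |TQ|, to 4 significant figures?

64.03

Checks: |UQ| = 7.300 ✓; ∠(UQ, QV) = 90.00° ✓; |QV| = 18.40 ✓; |TV| = 68.46 ✓.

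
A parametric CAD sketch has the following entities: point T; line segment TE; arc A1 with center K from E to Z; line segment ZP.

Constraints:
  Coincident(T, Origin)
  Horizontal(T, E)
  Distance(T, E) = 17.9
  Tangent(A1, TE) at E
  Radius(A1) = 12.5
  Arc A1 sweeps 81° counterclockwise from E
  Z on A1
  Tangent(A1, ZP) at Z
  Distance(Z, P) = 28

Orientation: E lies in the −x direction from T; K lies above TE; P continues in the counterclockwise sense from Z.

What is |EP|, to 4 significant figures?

41.70

On A1, E sits at bearing -90° from K; an 81° counterclockwise sweep puts Z at bearing -9°, so Z = K + 12.5·(cos -9°, sin -9°) = (-5.554, 10.54). Since A1 is tangent to ZP there, KZ ⟂ ZP, so ZP runs along (−sin -9°, cos -9°); with |ZP| = 28.0, P = (-1.174, 38.20). Then |EP| = |P − E| = 41.70.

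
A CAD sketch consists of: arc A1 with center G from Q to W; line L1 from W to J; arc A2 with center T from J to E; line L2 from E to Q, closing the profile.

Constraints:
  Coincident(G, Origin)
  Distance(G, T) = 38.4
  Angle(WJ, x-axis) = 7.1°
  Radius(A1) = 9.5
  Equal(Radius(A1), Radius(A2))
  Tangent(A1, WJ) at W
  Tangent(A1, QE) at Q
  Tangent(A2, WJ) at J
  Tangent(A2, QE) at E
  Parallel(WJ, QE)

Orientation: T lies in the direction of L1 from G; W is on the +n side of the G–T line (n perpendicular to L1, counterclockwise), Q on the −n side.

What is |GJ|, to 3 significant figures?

39.6

Tangency of A1 to both parallel lines with radius 9.5 puts W and Q at G ± 9.5·n: W = (-1.17, 9.43), Q = (1.17, -9.43). Equal radii place J and E the same way about T: J = T + 9.5·n = (36.9, 14.2), E = T − 9.5·n = (39.3, -4.68). Then |GJ| = |J − G| = 39.6.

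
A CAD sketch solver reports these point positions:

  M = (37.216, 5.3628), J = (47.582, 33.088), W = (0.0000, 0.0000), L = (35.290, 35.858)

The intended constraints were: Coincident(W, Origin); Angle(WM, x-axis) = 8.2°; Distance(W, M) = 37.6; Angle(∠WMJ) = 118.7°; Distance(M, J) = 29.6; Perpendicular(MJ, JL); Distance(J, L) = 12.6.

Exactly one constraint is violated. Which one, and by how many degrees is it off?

Perpendicular(MJ, JL) — off by 7.80°.

W = (0.00, 0.00) ✓; WM at 8.200° ✓; |WM| = 37.60 ✓; ∠WMJ = 118.7° ✓; |MJ| = 29.60 ✓; ∠(MJ, JL) = 97.80° ✗; |JL| = 12.60 ✓.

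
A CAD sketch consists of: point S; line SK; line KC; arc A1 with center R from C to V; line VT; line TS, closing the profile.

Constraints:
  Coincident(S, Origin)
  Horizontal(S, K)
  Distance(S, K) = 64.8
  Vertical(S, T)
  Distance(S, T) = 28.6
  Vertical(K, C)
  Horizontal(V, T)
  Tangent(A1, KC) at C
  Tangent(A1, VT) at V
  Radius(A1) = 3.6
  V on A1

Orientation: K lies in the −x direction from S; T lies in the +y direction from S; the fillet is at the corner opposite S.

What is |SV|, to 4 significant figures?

67.55

S is at the origin; SK is horizontal with |SK| = 64.8 and K on the −x side, so K = (-64.80, 0.000). S and T share the same x with |ST| = 28.6 and T on the +y side, so T = (0.000, 28.60). The virtual corner opposite S is at (-64.80, 28.60). Since A1 is tangent to KC there, RC ⟂ KC and A1 meets VT tangentially, so RV is at right angles to VT, with radius 3.6, so the center R sits 3.6 in from both sides at R = (-61.20, 25.00). That places the tangent points at C = (-64.80, 25.00) on KC and V = (-61.20, 28.60) on VT. Then |SV| = |V − S| = 67.55.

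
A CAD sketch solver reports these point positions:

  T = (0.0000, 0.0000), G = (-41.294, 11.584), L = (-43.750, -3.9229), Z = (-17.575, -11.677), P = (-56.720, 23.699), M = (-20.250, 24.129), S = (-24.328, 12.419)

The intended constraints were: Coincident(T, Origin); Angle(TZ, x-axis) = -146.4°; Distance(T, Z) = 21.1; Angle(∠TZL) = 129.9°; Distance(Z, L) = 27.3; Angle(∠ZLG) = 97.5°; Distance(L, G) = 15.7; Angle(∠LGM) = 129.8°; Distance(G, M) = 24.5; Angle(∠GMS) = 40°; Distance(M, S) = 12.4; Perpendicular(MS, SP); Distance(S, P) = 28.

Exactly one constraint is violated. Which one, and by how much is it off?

Distance(S, P) = 28 — off by 6.30.

T = (0.00, 0.00) ✓; TZ at -146.4° ✓; |TZ| = 21.10 ✓; ∠TZL = 129.9° ✓; |ZL| = 27.30 ✓; ∠ZLG = 97.50° ✓; |LG| = 15.70 ✓; ∠LGM = 129.8° ✓; |GM| = 24.50 ✓; ∠GMS = 40.00° ✓; |MS| = 12.40 ✓; ∠(MS, SP) = 90.00° ✓; |SP| = 34.30 ✗.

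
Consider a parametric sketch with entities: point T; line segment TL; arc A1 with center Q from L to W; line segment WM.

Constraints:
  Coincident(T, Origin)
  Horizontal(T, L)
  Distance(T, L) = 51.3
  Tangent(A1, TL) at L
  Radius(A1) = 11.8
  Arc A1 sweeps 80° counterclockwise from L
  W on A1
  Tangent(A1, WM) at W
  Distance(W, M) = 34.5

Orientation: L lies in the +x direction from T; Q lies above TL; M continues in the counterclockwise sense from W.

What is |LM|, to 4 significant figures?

47.14

T is at the origin; TL is horizontal with |TL| = 51.3 and L on the +x side, so L = (51.30, 0.000). A1 meets TL tangentially, so QL is at right angles to TL, so Q = L + (0, 11.8) = (51.30, 11.80). On A1, L sits at bearing -90° from Q; an 80° counterclockwise sweep puts W at bearing -10°, so W = Q + 11.8·(cos -10°, sin -10°) = (62.92, 9.751). Since A1 is tangent to WM there, QW ⟂ WM, so WM runs along (−sin -10°, cos -10°); with |WM| = 34.5, M = (68.91, 43.73). Then |LM| = |M − L| = 47.14.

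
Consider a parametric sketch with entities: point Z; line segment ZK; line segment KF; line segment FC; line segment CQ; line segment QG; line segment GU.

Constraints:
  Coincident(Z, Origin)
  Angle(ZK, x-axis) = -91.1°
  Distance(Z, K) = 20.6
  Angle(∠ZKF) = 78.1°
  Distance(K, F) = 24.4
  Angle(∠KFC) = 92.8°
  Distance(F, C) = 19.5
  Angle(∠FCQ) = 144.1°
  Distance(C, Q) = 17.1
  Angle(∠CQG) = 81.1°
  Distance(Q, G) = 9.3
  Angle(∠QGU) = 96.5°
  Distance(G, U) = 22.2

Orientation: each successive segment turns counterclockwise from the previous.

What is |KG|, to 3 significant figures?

29.0

Z is at the origin; ZK runs at -91.1° with length 20.6, so K = (-0.395, -20.6). ∠ZKF = 78.1° gives KF at 10.8° from the x-axis; with |KF| = 24.4, F = (23.6, -16.0). ∠KFC = 92.8° gives FC at 98.0° from the x-axis; with |FC| = 19.5, C = (20.9, 3.29). ∠FCQ = 144.1° gives CQ at 134° from the x-axis; with |CQ| = 17.1, Q = (9.00, 15.6). ∠CQG = 81.1° gives QG at -127° from the x-axis; with |QG| = 9.3, G = (3.38, 8.20). Then |KG| = |G − K| = 29.0.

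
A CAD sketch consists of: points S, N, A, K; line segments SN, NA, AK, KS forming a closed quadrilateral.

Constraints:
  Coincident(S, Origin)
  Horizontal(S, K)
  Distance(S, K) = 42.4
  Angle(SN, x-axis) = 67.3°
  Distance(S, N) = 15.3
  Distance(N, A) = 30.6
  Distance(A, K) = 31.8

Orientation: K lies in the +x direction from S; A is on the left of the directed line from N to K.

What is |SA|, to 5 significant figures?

43.920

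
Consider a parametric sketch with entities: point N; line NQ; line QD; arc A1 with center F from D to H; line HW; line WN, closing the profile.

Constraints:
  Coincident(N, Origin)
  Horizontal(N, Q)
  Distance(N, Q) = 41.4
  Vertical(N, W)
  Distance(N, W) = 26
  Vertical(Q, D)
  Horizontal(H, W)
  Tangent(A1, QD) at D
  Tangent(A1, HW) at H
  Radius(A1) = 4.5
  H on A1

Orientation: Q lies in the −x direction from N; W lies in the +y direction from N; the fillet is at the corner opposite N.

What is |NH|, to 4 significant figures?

45.14

N is at the origin; NQ is horizontal with |NQ| = 41.4 and Q on the −x side, so Q = (-41.40, 0.000). NW is vertical with |NW| = 26.0 and W on the +y side, so W = (0.000, 26.00). The virtual corner opposite N is at (-41.40, 26.00). The tangent condition forces FD to be normal to QD and A1 meets HW tangentially, so FH is at right angles to HW, with radius 4.5, so the center F sits 4.5 in from both sides at F = (-36.90, 21.50). That places the tangent points at D = (-41.40, 21.50) on QD and H = (-36.90, 26.00) on HW. Then |NH| = |H − N| = 45.14.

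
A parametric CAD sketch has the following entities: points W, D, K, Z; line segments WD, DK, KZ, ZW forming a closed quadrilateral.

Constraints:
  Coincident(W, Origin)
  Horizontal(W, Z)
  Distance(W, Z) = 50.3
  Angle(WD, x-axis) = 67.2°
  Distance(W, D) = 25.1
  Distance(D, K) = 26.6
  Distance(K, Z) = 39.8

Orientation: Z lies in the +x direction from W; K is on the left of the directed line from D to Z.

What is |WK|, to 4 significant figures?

48.80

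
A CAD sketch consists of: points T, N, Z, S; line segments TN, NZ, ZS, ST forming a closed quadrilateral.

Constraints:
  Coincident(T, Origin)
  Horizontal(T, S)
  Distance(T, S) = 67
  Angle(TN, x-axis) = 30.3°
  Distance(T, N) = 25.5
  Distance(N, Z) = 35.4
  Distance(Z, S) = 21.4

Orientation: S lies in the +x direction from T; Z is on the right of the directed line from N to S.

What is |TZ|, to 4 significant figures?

49.62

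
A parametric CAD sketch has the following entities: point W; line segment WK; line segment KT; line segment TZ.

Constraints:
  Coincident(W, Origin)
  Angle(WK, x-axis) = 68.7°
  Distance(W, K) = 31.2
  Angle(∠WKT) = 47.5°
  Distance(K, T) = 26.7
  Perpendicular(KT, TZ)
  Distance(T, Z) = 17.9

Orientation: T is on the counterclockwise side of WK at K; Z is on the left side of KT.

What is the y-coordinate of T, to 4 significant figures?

19.41

W is at the origin; WK runs at 68.7° with length 31.2, so K = 31.2·(cos 68.7°, sin 68.7°) = (11.33, 29.07). ∠WKT = 47.5°, so KT runs at 68.7° + (180° − 47.5°) = 201.2° from the x-axis; with |KT| = 26.7, T = K + 26.7·(cos 201.2°, sin 201.2°) = (-13.56, 19.41). So T.y = 19.41.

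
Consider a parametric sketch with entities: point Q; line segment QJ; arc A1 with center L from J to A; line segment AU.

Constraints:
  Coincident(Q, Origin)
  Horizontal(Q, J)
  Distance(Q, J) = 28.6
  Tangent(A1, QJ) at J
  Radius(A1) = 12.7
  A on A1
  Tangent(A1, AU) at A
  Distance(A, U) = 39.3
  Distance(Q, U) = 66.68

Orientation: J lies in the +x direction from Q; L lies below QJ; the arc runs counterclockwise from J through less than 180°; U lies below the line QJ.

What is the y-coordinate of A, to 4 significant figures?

-20.33

Q is at the origin; QJ is horizontal with |QJ| = 28.6 and J on the +x side, so J = (28.60, 0.000). The tangent condition forces LJ to be normal to QJ, so L = J + (0, -12.7) = (28.60, -12.70). Since LA ⟂ AU (tangency), |LU| = √(12.7² + 39.3²) = 41.30 regardless of where A sits on A1. So U lies on both circle(Q, 66.68) and circle(L, 41.30); the below-QJ intersection is U = (42.05, -51.75). A is the foot of the tangent from U: A = (18.45, -20.33).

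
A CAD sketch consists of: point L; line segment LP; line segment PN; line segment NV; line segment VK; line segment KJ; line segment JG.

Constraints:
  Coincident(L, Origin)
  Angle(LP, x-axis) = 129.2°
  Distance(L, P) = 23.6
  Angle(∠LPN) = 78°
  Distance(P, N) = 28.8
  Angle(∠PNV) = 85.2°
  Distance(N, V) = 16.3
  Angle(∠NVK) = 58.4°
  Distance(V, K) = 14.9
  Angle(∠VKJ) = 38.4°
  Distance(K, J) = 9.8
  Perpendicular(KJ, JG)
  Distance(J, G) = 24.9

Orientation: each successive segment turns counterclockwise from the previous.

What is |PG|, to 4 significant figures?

41.25

∠VKJ = 38.4° gives KJ at -130.8° from the x-axis; with |KJ| = 9.8, J = (-25.23, -5.803). The perpendicularity gives JG at right angles to KJ, so JG runs at -40.80°; with |JG| = 24.9, G = (-6.379, -22.07). Then |PG| = |G − P| = 41.25.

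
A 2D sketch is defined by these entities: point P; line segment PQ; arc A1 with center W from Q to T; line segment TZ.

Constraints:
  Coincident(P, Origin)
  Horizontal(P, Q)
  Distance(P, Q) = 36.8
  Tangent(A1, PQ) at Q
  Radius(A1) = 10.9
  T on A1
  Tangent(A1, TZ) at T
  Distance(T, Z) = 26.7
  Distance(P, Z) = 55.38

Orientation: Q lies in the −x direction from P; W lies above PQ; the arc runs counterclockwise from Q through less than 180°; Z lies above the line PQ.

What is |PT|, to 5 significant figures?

31.201

Checks: ∠(WQ, QP) = 90.00° ✓; |WT| = 10.90 ✓; ∠(WT, TZ) = 90.00° ✓; |TZ| = 26.70 ✓; |PZ| = 55.38 ✓.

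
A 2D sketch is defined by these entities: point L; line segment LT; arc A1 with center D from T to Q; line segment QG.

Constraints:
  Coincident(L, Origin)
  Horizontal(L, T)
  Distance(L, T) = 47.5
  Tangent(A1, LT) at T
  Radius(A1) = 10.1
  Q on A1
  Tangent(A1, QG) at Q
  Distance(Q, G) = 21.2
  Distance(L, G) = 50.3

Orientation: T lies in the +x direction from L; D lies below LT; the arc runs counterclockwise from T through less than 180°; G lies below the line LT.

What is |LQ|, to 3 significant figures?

38.9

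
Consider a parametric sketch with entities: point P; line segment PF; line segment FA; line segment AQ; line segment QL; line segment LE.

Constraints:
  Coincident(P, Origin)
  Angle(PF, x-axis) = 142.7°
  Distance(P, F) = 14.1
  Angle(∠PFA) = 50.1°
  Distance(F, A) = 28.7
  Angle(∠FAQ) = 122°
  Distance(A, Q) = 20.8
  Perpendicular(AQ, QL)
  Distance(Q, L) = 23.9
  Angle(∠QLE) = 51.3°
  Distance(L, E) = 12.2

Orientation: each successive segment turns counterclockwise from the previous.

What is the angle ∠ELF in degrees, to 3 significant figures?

39.4°

The perpendicularity gives QL at right angles to AQ, so QL runs at 60.6°; with |QL| = 23.9, L = (19.9, -9.51). ∠QLE = 51.3° gives LE at -171° from the x-axis; with |LE| = 12.2, E = (7.90, -11.5). Then cos ∠ELF = LE·LF / (|LE||LF|), giving 39.4°.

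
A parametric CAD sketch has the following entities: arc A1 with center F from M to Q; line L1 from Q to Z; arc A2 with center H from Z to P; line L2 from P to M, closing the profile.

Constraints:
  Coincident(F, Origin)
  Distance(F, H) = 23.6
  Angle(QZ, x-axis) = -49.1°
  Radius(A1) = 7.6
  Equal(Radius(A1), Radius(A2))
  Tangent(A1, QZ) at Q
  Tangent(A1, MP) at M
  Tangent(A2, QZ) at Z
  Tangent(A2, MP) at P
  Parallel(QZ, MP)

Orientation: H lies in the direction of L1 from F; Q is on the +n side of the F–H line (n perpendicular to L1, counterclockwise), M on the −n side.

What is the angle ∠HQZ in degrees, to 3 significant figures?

17.9°

The slot axis is L1's direction at -49.1°, so u = (cos -49.1°, sin -49.1°) = (0.655, -0.756) and n = (−sin -49.1°, cos -49.1°) = (0.756, 0.655). F is at the origin and H lies 23.6 along u from F, so H = 23.6·u = (15.5, -17.8). Tangency of A1 to both parallel lines with radius 7.6 puts Q and M at F ± 7.6·n: Q = (5.74, 4.98), M = (-5.74, -4.98). Equal radii place Z and P the same way about H: Z = H + 7.6·n = (21.2, -12.9), P = H − 7.6·n = (9.71, -22.8). Then cos ∠HQZ = QH·QZ / (|QH||QZ|), giving 17.9°.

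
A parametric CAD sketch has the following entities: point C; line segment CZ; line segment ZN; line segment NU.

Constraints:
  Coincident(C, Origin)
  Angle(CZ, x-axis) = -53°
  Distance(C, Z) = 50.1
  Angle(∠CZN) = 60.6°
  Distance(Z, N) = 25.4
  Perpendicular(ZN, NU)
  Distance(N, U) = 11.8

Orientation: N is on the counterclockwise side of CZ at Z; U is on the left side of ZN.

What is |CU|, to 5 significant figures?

31.858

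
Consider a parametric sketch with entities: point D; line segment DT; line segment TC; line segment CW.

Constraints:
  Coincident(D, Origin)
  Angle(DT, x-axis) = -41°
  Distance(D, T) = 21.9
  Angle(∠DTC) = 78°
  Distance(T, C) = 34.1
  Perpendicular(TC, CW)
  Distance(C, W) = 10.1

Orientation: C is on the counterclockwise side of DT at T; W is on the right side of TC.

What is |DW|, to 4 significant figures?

43.20

D is at the origin; DT runs at -41.0° with length 21.9, so T = 21.9·(cos -41.0°, sin -41.0°) = (16.53, -14.37). ∠DTC = 78.0°, so TC runs at -41.0° + (180° − 78.0°) = 61.00° from the x-axis; with |TC| = 34.1, C = T + 34.1·(cos 61.00°, sin 61.00°) = (33.06, 15.46). The perpendicularity gives CW at right angles to TC; with |CW| = 10.1 on the right of TC, W = C + 10.1·(0.8746, -0.4848) = (41.89, 10.56). Then |DW| = |W − D| = 43.20.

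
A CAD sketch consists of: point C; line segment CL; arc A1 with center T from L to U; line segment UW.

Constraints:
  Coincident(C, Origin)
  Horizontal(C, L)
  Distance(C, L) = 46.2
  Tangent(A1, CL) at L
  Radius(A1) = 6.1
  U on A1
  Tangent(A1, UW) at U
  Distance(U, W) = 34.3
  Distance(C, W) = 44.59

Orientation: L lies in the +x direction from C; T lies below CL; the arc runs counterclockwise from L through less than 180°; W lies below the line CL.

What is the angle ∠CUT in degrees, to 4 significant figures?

162.3°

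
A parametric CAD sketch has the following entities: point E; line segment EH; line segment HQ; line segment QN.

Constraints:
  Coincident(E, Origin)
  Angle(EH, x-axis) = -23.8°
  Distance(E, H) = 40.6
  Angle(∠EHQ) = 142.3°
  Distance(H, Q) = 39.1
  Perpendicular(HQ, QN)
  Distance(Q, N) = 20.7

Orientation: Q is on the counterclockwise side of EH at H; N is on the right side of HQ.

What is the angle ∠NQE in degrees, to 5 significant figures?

109.22°

∠EHQ = 142.3°, so HQ runs at -23.8° + (180° − 142.3°) = 13.900° from the x-axis; with |HQ| = 39.1, Q = H + 39.1·(cos 13.900°, sin 13.900°) = (75.102, -6.9910). HQ ⟂ QN; with |QN| = 20.7 on the right of HQ, N = Q + 20.7·(0.24023, -0.97072) = (80.075, -27.085). Then cos ∠NQE = QN·QE / (|QN||QE|), giving 109.22°.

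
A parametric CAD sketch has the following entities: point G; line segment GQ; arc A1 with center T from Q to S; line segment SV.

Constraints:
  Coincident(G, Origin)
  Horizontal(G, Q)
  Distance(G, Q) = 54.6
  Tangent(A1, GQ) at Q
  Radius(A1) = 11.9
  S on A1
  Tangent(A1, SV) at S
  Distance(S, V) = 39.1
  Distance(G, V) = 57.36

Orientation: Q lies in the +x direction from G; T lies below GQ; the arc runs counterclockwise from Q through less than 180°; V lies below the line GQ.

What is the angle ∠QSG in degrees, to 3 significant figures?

131°

G is at the origin; GQ is horizontal with |GQ| = 54.6 and Q on the +x side, so Q = (54.6, 0.00). The tangent condition forces TQ to be normal to GQ, so T = Q + (0, -11.9) = (54.6, -11.9). Since TS ⟂ SV (tangency), |TV| = √(11.9² + 39.1²) = 40.9 regardless of where S sits on A1. So V lies on both circle(G, 57.36) and circle(T, 40.9); the below-GQ intersection is V = (33.2, -46.7). S is the foot of the tangent from V: S = (43.1, -8.90).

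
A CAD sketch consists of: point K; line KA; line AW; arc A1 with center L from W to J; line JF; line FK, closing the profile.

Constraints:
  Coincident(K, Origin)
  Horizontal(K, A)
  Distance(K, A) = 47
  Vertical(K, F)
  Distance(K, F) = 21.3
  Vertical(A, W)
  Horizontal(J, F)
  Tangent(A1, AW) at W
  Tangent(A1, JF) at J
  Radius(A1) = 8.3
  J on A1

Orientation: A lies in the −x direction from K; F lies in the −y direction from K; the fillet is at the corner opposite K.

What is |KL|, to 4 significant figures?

40.83

K is at the origin; K and A share the same y with |KA| = 47.0 and A on the −x side, so A = (-47.00, 0.000). KF is vertical with |KF| = 21.3 and F on the −y side, so F = (0.000, -21.30). The virtual corner opposite K is at (-47.00, -21.30). A1 meets AW tangentially, so LW is at right angles to AW and A1 meets JF tangentially, so LJ is at right angles to JF, with radius 8.3, so the center L sits 8.3 in from both sides at L = (-38.70, -13.00). Then |KL| = |L − K| = 40.83.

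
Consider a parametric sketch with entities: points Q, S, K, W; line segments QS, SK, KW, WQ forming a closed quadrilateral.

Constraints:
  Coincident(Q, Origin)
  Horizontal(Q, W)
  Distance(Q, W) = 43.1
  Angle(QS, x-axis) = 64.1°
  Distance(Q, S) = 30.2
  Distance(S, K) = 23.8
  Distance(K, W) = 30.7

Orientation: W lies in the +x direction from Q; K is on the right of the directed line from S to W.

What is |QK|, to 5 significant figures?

13.030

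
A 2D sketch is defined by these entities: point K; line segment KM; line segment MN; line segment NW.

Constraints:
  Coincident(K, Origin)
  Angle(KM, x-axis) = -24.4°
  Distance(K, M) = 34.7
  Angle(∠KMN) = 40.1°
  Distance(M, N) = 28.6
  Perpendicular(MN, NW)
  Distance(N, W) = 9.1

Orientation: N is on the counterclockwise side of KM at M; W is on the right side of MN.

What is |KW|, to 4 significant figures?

31.52

∠KMN = 40.1°, so MN runs at -24.4° + (180° − 40.1°) = 115.5° from the x-axis; with |MN| = 28.6, N = M + 28.6·(cos 115.5°, sin 115.5°) = (19.29, 11.48). The perpendicularity gives NW at right angles to MN; with |NW| = 9.1 on the right of MN, W = N + 9.1·(0.9026, 0.4305) = (27.50, 15.40). Then |KW| = |W − K| = 31.52.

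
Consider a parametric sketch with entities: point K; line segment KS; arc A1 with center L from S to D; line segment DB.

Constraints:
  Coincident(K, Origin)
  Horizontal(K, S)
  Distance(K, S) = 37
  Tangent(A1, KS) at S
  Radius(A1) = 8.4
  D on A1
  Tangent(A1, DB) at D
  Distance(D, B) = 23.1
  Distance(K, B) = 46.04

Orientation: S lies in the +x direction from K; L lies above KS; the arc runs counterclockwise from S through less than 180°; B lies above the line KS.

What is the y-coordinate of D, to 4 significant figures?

12.66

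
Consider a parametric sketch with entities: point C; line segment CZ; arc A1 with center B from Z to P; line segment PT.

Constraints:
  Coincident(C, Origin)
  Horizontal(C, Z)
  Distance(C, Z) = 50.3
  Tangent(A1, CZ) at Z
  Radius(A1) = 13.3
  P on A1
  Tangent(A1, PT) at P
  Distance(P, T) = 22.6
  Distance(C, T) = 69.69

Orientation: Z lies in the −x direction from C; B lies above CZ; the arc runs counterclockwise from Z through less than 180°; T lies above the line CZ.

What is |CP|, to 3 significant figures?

47.5

C is at the origin; CZ is horizontal with |CZ| = 50.3 and Z on the −x side, so Z = (-50.3, 0.00). Tangency of A1 to CZ means the radius BZ is perpendicular to CZ, so B = Z + (0, 13.3) = (-50.3, 13.3). Since BP ⟂ PT (tangency), |BT| = √(13.3² + 22.6²) = 26.2 regardless of where P sits on A1. So T lies on both circle(C, 69.69) and circle(B, 26.2); the above-CZ intersection is T = (-58.2, 38.3). P is the foot of the tangent from T: P = (-41.4, 23.2).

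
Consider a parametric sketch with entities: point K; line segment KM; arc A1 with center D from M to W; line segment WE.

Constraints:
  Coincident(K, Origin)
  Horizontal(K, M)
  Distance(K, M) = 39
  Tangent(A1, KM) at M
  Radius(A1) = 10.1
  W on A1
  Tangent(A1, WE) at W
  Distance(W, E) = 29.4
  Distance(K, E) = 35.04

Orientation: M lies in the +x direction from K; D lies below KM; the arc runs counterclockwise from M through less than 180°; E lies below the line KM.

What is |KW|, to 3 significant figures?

30.6

K is at the origin; KM is horizontal with |KM| = 39.0 and M on the +x side, so M = (39.0, 0.00). Tangency of A1 to KM means the radius DM is perpendicular to KM, so D = M + (0, -10.1) = (39.0, -10.1). Since DW ⟂ WE (tangency), |DE| = √(10.1² + 29.4²) = 31.1 regardless of where W sits on A1. So E lies on both circle(K, 35.04) and circle(D, 31.1); the below-KM intersection is E = (16.1, -31.1). W is the foot of the tangent from E: W = (30.1, -5.28).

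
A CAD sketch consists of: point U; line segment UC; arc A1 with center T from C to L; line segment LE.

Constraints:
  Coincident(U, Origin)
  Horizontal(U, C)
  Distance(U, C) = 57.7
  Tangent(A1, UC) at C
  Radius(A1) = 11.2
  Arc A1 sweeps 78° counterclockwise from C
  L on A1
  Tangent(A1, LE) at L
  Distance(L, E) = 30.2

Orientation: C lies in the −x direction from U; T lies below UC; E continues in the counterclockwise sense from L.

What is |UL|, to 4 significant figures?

69.23

Since A1 is tangent to UC there, TC ⟂ UC, so T = C + (0, -11.2) = (-57.70, -11.20). On A1, C sits at bearing 90° from T; a 78° counterclockwise sweep puts L at bearing 168°, so L = T + 11.2·(cos 168°, sin 168°) = (-68.66, -8.871). Then |UL| = |L − U| = 69.23.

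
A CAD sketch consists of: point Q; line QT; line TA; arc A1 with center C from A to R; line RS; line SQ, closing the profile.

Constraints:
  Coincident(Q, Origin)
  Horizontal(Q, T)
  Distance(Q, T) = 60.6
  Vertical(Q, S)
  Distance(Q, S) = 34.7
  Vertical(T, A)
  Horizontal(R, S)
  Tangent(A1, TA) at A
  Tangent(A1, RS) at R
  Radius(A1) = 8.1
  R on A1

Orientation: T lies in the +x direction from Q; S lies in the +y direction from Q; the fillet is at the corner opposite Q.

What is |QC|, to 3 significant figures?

58.9

QS is vertical with |QS| = 34.7 and S on the +y side, so S = (0.00, 34.7). The virtual corner opposite Q is at (60.6, 34.7). Since A1 is tangent to TA there, CA ⟂ TA and the tangent condition forces CR to be normal to RS, with radius 8.1, so the center C sits 8.1 in from both sides at C = (52.5, 26.6). Then |QC| = |C − Q| = 58.9.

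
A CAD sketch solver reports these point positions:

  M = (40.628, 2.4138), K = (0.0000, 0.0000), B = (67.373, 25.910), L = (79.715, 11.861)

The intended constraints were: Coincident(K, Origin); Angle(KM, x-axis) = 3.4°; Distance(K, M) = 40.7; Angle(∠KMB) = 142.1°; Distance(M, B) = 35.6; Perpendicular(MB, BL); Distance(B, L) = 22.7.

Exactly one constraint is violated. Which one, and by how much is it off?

Distance(B, L) = 22.7 — off by 4.00.

K = (0.00, 0.00) ✓; KM at 3.400° ✓; |KM| = 40.70 ✓; ∠KMB = 142.1° ✓; |MB| = 35.60 ✓; ∠(MB, BL) = 90.00° ✓; |BL| = 18.70 ✗.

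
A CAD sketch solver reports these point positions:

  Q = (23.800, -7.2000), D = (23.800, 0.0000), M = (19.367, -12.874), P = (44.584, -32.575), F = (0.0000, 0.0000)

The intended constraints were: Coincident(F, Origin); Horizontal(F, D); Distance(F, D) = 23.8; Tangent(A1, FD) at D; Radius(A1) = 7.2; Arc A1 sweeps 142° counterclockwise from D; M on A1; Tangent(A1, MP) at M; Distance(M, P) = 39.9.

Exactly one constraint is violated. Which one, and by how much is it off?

Distance(M, P) = 39.9 — off by 7.90.

F = (0.00, 0.00) ✓; F.y = 0.00, D.y = 0.00 ✓; |FD| = 23.80 ✓; ∠(QD, DF) = 90.00° ✓; |QD| = 7.200 ✓; bearing(Q→M) − bearing(Q→D) = 142.0° ✓; |QM| = 7.200 ✓; ∠(QM, MP) = 90.00° ✓; |MP| = 32.00 ✗.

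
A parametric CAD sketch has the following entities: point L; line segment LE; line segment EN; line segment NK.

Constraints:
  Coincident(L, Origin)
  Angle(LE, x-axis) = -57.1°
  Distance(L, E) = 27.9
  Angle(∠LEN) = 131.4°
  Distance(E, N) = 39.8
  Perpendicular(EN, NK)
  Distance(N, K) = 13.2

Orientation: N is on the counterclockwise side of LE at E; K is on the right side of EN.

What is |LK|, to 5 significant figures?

67.512

∠LEN = 131.4°, so EN runs at -57.1° + (180° − 131.4°) = -8.5000° from the x-axis; with |EN| = 39.8, N = E + 39.8·(cos -8.5000°, sin -8.5000°) = (54.517, -29.308). EN is perpendicular to NK; with |NK| = 13.2 on the right of EN, K = N + 13.2·(-0.14781, -0.98902) = (52.566, -42.363). Then |LK| = |K − L| = 67.512.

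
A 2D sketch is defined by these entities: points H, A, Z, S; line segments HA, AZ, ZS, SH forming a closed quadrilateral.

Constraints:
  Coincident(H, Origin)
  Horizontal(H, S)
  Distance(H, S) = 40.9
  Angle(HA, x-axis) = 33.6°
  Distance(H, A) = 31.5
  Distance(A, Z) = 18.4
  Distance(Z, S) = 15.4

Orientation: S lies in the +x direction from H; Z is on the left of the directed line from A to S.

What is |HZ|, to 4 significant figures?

46.93

Checks: |AZ| = 18.40 ✓; |ZS| = 15.40 ✓.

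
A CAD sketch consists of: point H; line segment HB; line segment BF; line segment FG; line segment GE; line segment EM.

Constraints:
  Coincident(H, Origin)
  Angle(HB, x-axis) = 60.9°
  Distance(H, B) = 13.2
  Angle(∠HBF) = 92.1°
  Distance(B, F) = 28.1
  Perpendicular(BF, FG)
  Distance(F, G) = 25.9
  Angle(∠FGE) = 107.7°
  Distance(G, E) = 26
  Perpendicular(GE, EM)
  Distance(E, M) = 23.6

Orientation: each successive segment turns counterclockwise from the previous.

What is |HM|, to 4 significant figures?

3.845

∠FGE = 107.7° gives GE at -48.90° from the x-axis; with |GE| = 26.0, E = (-13.94, -15.66). The perpendicularity gives EM at right angles to GE, so EM runs at 41.10°; with |EM| = 23.6, M = (3.843, -0.1422). Then |HM| = |M − H| = 3.845.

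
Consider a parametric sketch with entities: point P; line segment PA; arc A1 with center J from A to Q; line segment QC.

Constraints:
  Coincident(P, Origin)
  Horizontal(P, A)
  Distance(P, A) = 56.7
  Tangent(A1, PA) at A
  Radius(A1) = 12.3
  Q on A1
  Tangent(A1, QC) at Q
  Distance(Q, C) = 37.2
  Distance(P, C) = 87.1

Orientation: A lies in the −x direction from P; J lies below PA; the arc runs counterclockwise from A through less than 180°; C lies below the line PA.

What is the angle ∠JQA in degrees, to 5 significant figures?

47.832°

P is at the origin; P and A share the same y with |PA| = 56.7 and A on the −x side, so A = (-56.700, 0.0000). Tangency of A1 to PA means the radius JA is perpendicular to PA, so J = A + (0, -12.3) = (-56.700, -12.300). Since JQ ⟂ QC (tangency), |JC| = √(12.3² + 37.2²) = 39.181 regardless of where Q sits on A1. So C lies on both circle(P, 87.1) and circle(J, 39.181); the below-PA intersection is C = (-72.611, -48.105). Q is the foot of the tangent from C: Q = (-68.940, -11.086).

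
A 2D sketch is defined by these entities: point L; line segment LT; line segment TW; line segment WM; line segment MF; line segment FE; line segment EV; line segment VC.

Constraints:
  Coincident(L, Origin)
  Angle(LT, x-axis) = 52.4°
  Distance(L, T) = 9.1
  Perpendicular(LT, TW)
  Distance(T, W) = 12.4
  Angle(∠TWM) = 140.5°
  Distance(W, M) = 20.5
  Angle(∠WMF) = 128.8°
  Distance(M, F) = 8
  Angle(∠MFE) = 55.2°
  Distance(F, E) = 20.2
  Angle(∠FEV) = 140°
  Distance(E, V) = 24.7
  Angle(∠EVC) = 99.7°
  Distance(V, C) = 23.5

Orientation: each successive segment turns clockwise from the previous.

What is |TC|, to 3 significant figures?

36.2

L is at the origin; LT runs at 52.4° with length 9.1, so T = (5.55, 7.21). LT is perpendicular to TW, so TW runs at -37.6°; with |TW| = 12.4, W = (15.4, -0.356). ∠TWM = 140.5° gives WM at -77.1° from the x-axis; with |WM| = 20.5, M = (20.0, -20.3). ∠WMF = 128.8° gives MF at -128° from the x-axis; with |MF| = 8.0, F = (15.0, -26.6). ∠MFE = 55.2° gives FE at 107° from the x-axis; with |FE| = 20.2, E = (9.12, -7.29). ∠FEV = 140.0° gives EV at 66.9° from the x-axis; with |EV| = 24.7, V = (18.8, 15.4). ∠EVC = 99.7° gives VC at -13.4° from the x-axis; with |VC| = 23.5, C = (41.7, 9.98). Then |TC| = |C − T| = 36.2.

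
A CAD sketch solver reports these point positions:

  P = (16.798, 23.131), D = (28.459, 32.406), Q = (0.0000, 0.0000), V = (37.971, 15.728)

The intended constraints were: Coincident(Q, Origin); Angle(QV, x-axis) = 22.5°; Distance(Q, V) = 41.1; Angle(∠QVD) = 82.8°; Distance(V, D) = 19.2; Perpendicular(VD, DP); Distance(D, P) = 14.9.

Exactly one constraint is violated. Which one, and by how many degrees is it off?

Perpendicular(VD, DP) — off by 8.80°.

Q = (0.00, 0.00) ✓; QV at 22.50° ✓; |QV| = 41.10 ✓; ∠QVD = 82.80° ✓; |VD| = 19.20 ✓; ∠(VD, DP) = 98.80° ✗; |DP| = 14.90 ✓.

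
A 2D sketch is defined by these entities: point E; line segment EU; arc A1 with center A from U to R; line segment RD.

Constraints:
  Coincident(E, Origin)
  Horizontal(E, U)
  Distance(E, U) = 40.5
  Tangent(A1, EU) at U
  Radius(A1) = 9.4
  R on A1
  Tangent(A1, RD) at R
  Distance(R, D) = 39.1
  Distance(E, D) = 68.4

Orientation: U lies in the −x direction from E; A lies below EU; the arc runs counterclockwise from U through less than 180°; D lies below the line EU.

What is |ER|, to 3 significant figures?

50.9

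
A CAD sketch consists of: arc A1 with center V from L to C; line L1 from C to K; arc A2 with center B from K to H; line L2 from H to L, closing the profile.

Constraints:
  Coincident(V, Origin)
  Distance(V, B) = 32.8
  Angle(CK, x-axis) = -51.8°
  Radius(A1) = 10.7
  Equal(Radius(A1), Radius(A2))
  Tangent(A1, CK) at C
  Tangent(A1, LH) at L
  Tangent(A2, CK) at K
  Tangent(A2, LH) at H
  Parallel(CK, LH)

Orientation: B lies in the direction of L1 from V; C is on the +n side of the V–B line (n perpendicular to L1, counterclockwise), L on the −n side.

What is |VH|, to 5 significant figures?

34.501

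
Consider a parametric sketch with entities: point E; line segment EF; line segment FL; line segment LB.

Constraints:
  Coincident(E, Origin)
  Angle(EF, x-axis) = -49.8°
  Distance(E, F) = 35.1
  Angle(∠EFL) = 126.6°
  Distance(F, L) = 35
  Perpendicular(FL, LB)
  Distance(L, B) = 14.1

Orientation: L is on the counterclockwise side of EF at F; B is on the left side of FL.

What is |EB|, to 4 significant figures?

57.67

E is at the origin; EF runs at -49.8° with length 35.1, so F = 35.1·(cos -49.8°, sin -49.8°) = (22.66, -26.81). ∠EFL = 126.6°, so FL runs at -49.8° + (180° − 126.6°) = 3.600° from the x-axis; with |FL| = 35.0, L = F + 35.0·(cos 3.600°, sin 3.600°) = (57.59, -24.61). The perpendicularity gives LB at right angles to FL; with |LB| = 14.1 on the left of FL, B = L + 14.1·(-0.06279, 0.9980) = (56.70, -10.54). Then |EB| = |B − E| = 57.67.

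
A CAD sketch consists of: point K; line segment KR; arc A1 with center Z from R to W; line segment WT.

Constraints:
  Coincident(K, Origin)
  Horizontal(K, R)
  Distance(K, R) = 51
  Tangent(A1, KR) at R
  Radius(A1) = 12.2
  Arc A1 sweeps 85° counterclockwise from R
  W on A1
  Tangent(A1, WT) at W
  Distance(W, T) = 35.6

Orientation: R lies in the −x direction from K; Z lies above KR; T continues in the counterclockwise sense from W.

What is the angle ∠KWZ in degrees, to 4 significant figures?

169.0°

K is at the origin; K and R share the same y with |KR| = 51.0 and R on the −x side, so R = (-51.00, 0.000). The tangent condition forces ZR to be normal to KR, so Z = R + (0, 12.2) = (-51.00, 12.20). On A1, R sits at bearing -90° from Z; an 85° counterclockwise sweep puts W at bearing -5°, so W = Z + 12.2·(cos -5°, sin -5°) = (-38.85, 11.14). Then cos ∠KWZ = WK·WZ / (|WK||WZ|), giving 169.0°.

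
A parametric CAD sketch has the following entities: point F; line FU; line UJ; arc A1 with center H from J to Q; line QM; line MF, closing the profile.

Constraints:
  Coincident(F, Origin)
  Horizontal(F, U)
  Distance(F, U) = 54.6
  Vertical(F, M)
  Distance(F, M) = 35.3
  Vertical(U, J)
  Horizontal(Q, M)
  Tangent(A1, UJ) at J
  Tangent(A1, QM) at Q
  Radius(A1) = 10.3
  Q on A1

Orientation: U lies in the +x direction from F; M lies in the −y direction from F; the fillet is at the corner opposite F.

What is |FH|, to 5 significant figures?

50.867

F is at the origin; F and U share the same y with |FU| = 54.6 and U on the +x side, so U = (54.600, 0.0000). FM is vertical with |FM| = 35.3 and M on the −y side, so M = (0.0000, -35.300). The virtual corner opposite F is at (54.600, -35.300). Tangency of A1 to UJ means the radius HJ is perpendicular to UJ and the tangent condition forces HQ to be normal to QM, with radius 10.3, so the center H sits 10.3 in from both sides at H = (44.300, -25.000). Then |FH| = |H − F| = 50.867.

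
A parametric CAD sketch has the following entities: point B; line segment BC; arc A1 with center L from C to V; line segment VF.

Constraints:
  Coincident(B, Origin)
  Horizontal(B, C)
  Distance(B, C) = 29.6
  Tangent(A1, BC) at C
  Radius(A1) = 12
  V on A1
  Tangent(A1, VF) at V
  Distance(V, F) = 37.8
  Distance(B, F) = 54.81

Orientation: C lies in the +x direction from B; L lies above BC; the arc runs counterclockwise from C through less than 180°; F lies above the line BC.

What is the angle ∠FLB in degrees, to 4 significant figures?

99.34°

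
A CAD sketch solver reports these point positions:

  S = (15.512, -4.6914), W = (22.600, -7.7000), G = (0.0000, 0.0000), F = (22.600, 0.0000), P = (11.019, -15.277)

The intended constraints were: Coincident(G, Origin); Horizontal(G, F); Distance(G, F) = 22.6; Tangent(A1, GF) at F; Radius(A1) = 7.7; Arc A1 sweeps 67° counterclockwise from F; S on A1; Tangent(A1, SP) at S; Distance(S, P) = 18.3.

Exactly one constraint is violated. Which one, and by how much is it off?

Distance(S, P) = 18.3 — off by 6.80.

G = (0.00, 0.00) ✓; G.y = 0.00, F.y = 0.00 ✓; |GF| = 22.60 ✓; ∠(WF, FG) = 90.00° ✓; |WF| = 7.700 ✓; bearing(W→S) − bearing(W→F) = 67.00° ✓; |WS| = 7.700 ✓; ∠(WS, SP) = 90.00° ✓; |SP| = 11.50 ✗.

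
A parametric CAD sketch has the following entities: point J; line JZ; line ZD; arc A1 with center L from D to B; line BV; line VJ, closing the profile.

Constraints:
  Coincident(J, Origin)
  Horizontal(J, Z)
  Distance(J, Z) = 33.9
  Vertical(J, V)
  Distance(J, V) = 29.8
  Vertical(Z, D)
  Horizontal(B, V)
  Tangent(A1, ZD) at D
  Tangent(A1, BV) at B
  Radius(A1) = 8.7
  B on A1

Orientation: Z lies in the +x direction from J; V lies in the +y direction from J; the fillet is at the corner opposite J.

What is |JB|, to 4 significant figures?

39.03

J is at the origin; JZ is horizontal with |JZ| = 33.9 and Z on the +x side, so Z = (33.90, 0.000). J and V share the same x with |JV| = 29.8 and V on the +y side, so V = (0.000, 29.80). The virtual corner opposite J is at (33.90, 29.80). Tangency of A1 to ZD means the radius LD is perpendicular to ZD and since A1 is tangent to BV there, LB ⟂ BV, with radius 8.7, so the center L sits 8.7 in from both sides at L = (25.20, 21.10). That places the tangent points at D = (33.90, 21.10) on ZD and B = (25.20, 29.80) on BV. Then |JB| = |B − J| = 39.03.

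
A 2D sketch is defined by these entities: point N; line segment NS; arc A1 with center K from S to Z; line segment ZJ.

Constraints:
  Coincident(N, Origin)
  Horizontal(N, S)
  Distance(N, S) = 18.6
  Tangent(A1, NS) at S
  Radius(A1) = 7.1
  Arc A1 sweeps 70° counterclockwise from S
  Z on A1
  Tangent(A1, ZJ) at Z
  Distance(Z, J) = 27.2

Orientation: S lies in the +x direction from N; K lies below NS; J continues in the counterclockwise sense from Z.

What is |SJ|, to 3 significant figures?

34.2

N is at the origin; N and S share the same y with |NS| = 18.6 and S on the +x side, so S = (18.6, 0.00). Tangency of A1 to NS means the radius KS is perpendicular to NS, so K = S + (0, -7.1) = (18.6, -7.10). On A1, S sits at bearing 90° from K; a 70° counterclockwise sweep puts Z at bearing 160°, so Z = K + 7.1·(cos 160°, sin 160°) = (11.9, -4.67). A1 meets ZJ tangentially, so KZ is at right angles to ZJ, so ZJ runs along (−sin 160°, cos 160°); with |ZJ| = 27.2, J = (2.63, -30.2). Then |SJ| = |J − S| = 34.2.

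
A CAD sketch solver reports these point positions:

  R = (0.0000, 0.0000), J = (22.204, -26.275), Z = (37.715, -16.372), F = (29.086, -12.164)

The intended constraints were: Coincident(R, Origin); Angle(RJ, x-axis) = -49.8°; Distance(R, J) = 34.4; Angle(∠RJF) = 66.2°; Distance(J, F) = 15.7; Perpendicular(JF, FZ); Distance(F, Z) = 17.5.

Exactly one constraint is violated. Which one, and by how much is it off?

Distance(F, Z) = 17.5 — off by 7.90.

R = (0.00, 0.00) ✓; RJ at -49.80° ✓; |RJ| = 34.40 ✓; ∠RJF = 66.20° ✓; |JF| = 15.70 ✓; ∠(JF, FZ) = 90.00° ✓; |FZ| = 9.600 ✗.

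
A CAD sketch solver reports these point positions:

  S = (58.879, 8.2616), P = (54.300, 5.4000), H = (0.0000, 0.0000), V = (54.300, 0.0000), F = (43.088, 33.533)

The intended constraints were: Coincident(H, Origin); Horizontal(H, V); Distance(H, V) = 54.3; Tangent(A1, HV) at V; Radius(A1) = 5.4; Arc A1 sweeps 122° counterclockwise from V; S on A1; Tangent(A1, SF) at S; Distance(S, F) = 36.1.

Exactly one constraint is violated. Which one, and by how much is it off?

Distance(S, F) = 36.1 — off by 6.30.

H = (0.00, 0.00) ✓; H.y = 0.00, V.y = 0.00 ✓; |HV| = 54.30 ✓; ∠(PV, VH) = 90.00° ✓; |PV| = 5.400 ✓; bearing(P→S) − bearing(P→V) = 122.0° ✓; |PS| = 5.400 ✓; ∠(PS, SF) = 90.00° ✓; |SF| = 29.80 ✗.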